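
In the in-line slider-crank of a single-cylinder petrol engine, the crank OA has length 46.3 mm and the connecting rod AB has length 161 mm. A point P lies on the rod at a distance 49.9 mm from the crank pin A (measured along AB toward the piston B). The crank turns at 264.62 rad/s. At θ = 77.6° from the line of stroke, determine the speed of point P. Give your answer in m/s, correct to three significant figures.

ω = 264.6 rad/s.  Crank-pin speed |V_A| = rω = 12.252 m/s, perpendicular to OA.
Rod angle: sinφ = −(r/L) sinθ ⇒ φ = -16.312°; ω_rod = −rω cosθ/√(L²−r²sin²θ) = -17.026 rad/s.
V_P = V_A + ω_rod × AP, with AP = 0.0499 m along the rod.
Components: V_Px = −rω sinθ − a·ω_rod·sinφ = -12.205 m/s;  V_Py = rω cosθ + a·ω_rod·cosφ = +1.8155 m/s.
|V_P| = √(V_Px² + V_Py²) = 12.339 m/s.

12.3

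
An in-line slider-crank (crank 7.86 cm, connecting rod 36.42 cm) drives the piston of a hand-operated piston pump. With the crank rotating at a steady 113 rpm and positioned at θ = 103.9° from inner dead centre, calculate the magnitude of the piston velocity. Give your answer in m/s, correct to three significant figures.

0.855

ω = 2π·113/60 = 11.83 rad/s
For an in-line slider-crank, x = r cosθ + √(L² − r² sin²θ), so v = −rω sinθ·[1 + r cosθ/√(L² − r² sin²θ)].
With r = 0.0786 m, L = 0.3642 m, θ = 103.9°: √(L² − r² sin²θ) = 0.35612 m.
v = −0.0786·11.83·0.97072·[1 + 0.0786·-0.24023/0.35612] = -0.85499 m/s.
|v| = 0.85499 m/s.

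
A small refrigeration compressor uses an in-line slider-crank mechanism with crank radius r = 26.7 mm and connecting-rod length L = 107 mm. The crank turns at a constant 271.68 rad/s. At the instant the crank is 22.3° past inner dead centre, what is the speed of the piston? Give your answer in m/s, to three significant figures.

3.39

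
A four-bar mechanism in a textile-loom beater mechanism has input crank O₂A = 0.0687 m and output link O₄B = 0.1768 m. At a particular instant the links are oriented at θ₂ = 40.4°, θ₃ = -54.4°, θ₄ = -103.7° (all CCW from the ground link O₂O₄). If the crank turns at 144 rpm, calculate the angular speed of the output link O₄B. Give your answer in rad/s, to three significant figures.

7.70

ω₂ = 15.08 rad/s (from 144 rpm).
Differentiating the loop-closure r₂e^{iθ₂}+r₃e^{iθ₃}=r₁+r₄e^{iθ₄} gives r₂ω₂e^{iθ₂}+r₃ω₃e^{iθ₃}=r₄ω₄e^{iθ₄}.
Eliminating the other unknown: ω₄ = r₂ω₂ sin(θ₂−θ₃) / [r₄ sin(θ₄−θ₃)].
Numerator sine = +0.99649; denominator sine = -0.75813.
Result = 0.0687·15.08·(+0.99649) / (0.1768·(-0.75813)) = -7.7018 rad/s; magnitude 7.7018 rad/s.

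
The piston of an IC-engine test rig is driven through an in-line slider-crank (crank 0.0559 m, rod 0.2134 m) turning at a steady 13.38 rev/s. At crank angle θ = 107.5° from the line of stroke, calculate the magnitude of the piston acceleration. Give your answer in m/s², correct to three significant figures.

206

ω = 2π·13.4 = 84.07 rad/s
x(θ) = r cosθ + √(L² − r² sin²θ); with ω constant, a = ω²·d²x/dθ².
d²x/dθ² = −r cosθ − r²(cos2θ)/√u − r⁴ sin²2θ/(4u^{3/2}),  u = L² − r² sin²θ = 0.0426973 m².
Substituting r = 0.0559 m, L = 0.2134 m, θ = 107.5°: d²x/dθ² = +0.029106 m.
a = ω²·d²x/dθ² = (84.07)²·(+0.029106) = +205.71 m/s²;  |a| = 205.71 m/s².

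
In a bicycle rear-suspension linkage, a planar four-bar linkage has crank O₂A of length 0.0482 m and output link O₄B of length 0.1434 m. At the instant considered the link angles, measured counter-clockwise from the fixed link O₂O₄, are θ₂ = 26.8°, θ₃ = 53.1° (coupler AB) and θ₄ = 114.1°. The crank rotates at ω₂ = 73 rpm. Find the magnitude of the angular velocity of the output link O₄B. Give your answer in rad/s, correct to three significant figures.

1.30

ω₂ = 7.645 rad/s (from 73 rpm).
Differentiating the loop-closure r₂e^{iθ₂}+r₃e^{iθ₃}=r₁+r₄e^{iθ₄} gives r₂ω₂e^{iθ₂}+r₃ω₃e^{iθ₃}=r₄ω₄e^{iθ₄}.
Eliminating the other unknown: ω₄ = r₂ω₂ sin(θ₂−θ₃) / [r₄ sin(θ₄−θ₃)].
Numerator sine = -0.44307; denominator sine = +0.87462.
Result = 0.0482·7.645·(-0.44307) / (0.1434·(+0.87462)) = -1.3017 rad/s; magnitude 1.3017 rad/s.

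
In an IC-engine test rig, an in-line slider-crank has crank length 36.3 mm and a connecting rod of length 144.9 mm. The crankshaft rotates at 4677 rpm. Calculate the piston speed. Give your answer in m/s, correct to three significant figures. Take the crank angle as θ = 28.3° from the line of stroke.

10.3

ω = 2π·4677/60 = 489.8 rad/s
For an in-line slider-crank, x = r cosθ + √(L² − r² sin²θ), so v = −rω sinθ·[1 + r cosθ/√(L² − r² sin²θ)].
With r = 0.0363 m, L = 0.1449 m, θ = 28.3°: √(L² − r² sin²θ) = 0.14387 m.
v = −0.0363·489.8·0.47409·[1 + 0.0363·0.88048/0.14387] = -10.301 m/s.
|v| = 10.301 m/s.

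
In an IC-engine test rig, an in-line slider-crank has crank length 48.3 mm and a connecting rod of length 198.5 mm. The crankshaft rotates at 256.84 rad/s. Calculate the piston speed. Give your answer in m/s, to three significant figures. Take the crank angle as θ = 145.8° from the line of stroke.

5.56

ω = 256.8 rad/s
For an in-line slider-crank, x = r cosθ + √(L² − r² sin²θ), so v = −rω sinθ·[1 + r cosθ/√(L² − r² sin²θ)].
With r = 0.0483 m, L = 0.1985 m, θ = 145.8°: √(L² − r² sin²θ) = 0.19663 m.
v = −0.0483·256.8·0.56208·[1 + 0.0483·-0.82708/0.19663] = -5.5563 m/s.
|v| = 5.5563 m/s.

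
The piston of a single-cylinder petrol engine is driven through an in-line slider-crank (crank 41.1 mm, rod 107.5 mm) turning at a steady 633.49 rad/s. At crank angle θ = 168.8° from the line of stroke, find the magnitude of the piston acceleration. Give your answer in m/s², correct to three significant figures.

ω = 633.5 rad/s
x(θ) = r cosθ + √(L² − r² sin²θ); with ω constant, a = ω²·d²x/dθ².
d²x/dθ² = −r cosθ − r²(cos2θ)/√u − r⁴ sin²2θ/(4u^{3/2}),  u = L² − r² sin²θ = 0.0114925 m².
Substituting r = 0.0411 m, L = 0.1075 m, θ = 168.8°: d²x/dθ² = +0.025665 m.
a = ω²·d²x/dθ² = (633.5)²·(+0.025665) = +10300 m/s²;  |a| = 10300 m/s².

10300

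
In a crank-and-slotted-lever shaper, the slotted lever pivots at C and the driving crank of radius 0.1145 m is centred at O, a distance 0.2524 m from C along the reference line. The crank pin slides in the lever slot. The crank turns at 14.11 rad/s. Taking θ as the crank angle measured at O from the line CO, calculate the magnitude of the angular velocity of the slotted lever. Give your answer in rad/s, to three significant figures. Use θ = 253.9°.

ω = 14.11 rad/s
Crank pin A relative to C: A = (d + r cosθ, r sinθ); lever angle φ = atan2(r sinθ, d + r cosθ).
Differentiating tanφ: φ̇ = rω(d cosθ + r)/(d² + r² + 2dr cosθ).
d² + r² + 2dr cosθ = |CA|² = 0.0607873 m²;  d cosθ + r = +0.044506 m.
|ω_lever| = |0.1145·14.11·+0.044506| / 0.0607873 = 1.1829 rad/s.

1.18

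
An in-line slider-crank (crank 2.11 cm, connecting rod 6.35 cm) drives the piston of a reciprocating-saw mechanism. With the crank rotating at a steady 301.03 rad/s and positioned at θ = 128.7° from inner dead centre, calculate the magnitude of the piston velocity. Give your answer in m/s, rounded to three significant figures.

3.89

ω = 301 rad/s
For an in-line slider-crank, x = r cosθ + √(L² − r² sin²θ), so v = −rω sinθ·[1 + r cosθ/√(L² − r² sin²θ)].
With r = 0.0211 m, L = 0.0635 m, θ = 128.7°: √(L² − r² sin²θ) = 0.061328 m.
v = −0.0211·301·0.78043·[1 + 0.0211·-0.62524/0.061328] = -3.8907 m/s.
|v| = 3.8907 m/s.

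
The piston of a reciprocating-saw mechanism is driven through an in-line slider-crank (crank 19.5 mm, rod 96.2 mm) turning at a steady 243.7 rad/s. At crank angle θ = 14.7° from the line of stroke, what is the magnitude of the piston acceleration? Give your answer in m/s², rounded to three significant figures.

1330

ω = 243.7 rad/s
x(θ) = r cosθ + √(L² − r² sin²θ); with ω constant, a = ω²·d²x/dθ².
d²x/dθ² = −r cosθ − r²(cos2θ)/√u − r⁴ sin²2θ/(4u^{3/2}),  u = L² − r² sin²θ = 0.00922995 m².
Substituting r = 0.0195 m, L = 0.0962 m, θ = 14.7°: d²x/dθ² = -0.02232 m.
a = ω²·d²x/dθ² = (243.7)²·(-0.02232) = -1325.6 m/s²;  |a| = 1325.6 m/s².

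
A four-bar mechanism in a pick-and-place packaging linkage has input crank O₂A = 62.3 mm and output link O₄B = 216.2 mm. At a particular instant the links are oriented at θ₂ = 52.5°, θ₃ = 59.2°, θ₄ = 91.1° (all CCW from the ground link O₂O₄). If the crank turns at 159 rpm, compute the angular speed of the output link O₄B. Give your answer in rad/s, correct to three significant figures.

ω₂ = 16.65 rad/s (from 159 rpm).
Differentiating the loop-closure r₂e^{iθ₂}+r₃e^{iθ₃}=r₁+r₄e^{iθ₄} gives r₂ω₂e^{iθ₂}+r₃ω₃e^{iθ₃}=r₄ω₄e^{iθ₄}.
Eliminating the other unknown: ω₄ = r₂ω₂ sin(θ₂−θ₃) / [r₄ sin(θ₄−θ₃)].
Numerator sine = -0.11667; denominator sine = +0.52844.
Result = 0.0623·16.65·(-0.11667) / (0.2162·(+0.52844)) = -1.0593 rad/s; magnitude 1.0593 rad/s.

1.06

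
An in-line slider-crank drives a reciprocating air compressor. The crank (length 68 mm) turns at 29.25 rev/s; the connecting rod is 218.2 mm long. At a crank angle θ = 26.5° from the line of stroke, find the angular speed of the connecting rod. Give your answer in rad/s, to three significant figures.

ω = 183.8 rad/s (converted from 29.25 rev/s).
The rod makes angle φ with the slider axis where L sinφ = r sinθ; differentiating, L cosφ·φ̇ = r ω cosθ.
L cosφ = √(L² − r² sin²θ) = 0.21608 m.
|ω_rod| = r ω |cosθ| / √(L² − r² sin²θ) = 0.068·183.8·0.89493/0.21608 = 51.76 rad/s.

51.8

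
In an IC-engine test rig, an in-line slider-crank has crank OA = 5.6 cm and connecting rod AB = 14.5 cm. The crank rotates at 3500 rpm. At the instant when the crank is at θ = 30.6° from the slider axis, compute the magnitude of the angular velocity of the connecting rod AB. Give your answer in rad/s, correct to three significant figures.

ω = 366.5 rad/s (converted from 3500 rpm).
The rod makes angle φ with the slider axis where L sinφ = r sinθ; differentiating, L cosφ·φ̇ = r ω cosθ.
L cosφ = √(L² − r² sin²θ) = 0.14217 m.
|ω_rod| = r ω |cosθ| / √(L² − r² sin²θ) = 0.056·366.5·0.86074/0.14217 = 124.27 rad/s.

124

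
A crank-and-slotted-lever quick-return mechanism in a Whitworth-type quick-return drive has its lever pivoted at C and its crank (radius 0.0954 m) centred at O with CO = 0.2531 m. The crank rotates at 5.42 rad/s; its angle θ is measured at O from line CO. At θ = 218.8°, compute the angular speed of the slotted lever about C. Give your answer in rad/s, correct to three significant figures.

ω = 5.42 rad/s
Crank pin A relative to C: A = (d + r cosθ, r sinθ); lever angle φ = atan2(r sinθ, d + r cosθ).
Differentiating tanφ: φ̇ = rω(d cosθ + r)/(d² + r² + 2dr cosθ).
d² + r² + 2dr cosθ = |CA|² = 0.0355254 m²;  d cosθ + r = -0.10185 m.
|ω_lever| = |0.0954·5.42·-0.10185| / 0.0355254 = 1.4824 rad/s.

1.48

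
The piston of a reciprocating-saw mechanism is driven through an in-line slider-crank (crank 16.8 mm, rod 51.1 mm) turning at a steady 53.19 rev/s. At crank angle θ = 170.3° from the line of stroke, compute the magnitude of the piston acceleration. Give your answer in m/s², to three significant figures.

1260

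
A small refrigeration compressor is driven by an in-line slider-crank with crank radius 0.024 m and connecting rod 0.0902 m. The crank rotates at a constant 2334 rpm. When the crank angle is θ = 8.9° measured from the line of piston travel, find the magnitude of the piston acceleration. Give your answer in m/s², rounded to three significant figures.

1780

ω = 2π·2334/60 = 244.4 rad/s
x(θ) = r cosθ + √(L² − r² sin²θ); with ω constant, a = ω²·d²x/dθ².
d²x/dθ² = −r cosθ − r²(cos2θ)/√u − r⁴ sin²2θ/(4u^{3/2}),  u = L² − r² sin²θ = 0.00812225 m².
Substituting r = 0.024 m, L = 0.0902 m, θ = 8.9°: d²x/dθ² = -0.029807 m.
a = ω²·d²x/dθ² = (244.4)²·(-0.029807) = -1780.6 m/s²;  |a| = 1780.6 m/s².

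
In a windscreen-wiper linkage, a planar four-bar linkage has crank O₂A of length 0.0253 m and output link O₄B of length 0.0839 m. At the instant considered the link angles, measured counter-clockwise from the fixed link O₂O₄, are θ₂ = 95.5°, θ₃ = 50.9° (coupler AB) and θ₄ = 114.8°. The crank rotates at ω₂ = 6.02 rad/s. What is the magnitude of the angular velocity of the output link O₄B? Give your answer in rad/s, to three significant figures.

1.42

ω₂ = 6.02 rad/s
Differentiating the loop-closure r₂e^{iθ₂}+r₃e^{iθ₃}=r₁+r₄e^{iθ₄} gives r₂ω₂e^{iθ₂}+r₃ω₃e^{iθ₃}=r₄ω₄e^{iθ₄}.
Eliminating the other unknown: ω₄ = r₂ω₂ sin(θ₂−θ₃) / [r₄ sin(θ₄−θ₃)].
Numerator sine = +0.70215; denominator sine = +0.89803.
Result = 0.0253·6.02·(+0.70215) / (0.0839·(+0.89803)) = +1.4194 rad/s; magnitude 1.4194 rad/s.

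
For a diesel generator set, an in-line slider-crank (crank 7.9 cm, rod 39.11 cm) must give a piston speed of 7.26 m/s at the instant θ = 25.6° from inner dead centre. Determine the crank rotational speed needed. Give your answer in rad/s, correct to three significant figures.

180

For an in-line slider-crank, |v_piston| = rω|sinθ|·[1 + r cosθ/√(L² − r² sin²θ)].
With r = 0.079 m, L = 0.3911 m, θ = 25.6°: the bracketed kinematic factor |dx/dθ| = 0.040377 m.
ω = v/|dx/dθ| = 7.26/0.040377 = 179.81 rad/s.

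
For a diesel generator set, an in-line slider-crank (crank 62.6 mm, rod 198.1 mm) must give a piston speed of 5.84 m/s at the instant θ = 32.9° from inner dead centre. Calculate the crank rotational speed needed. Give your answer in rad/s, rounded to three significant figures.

135

For an in-line slider-crank, |v_piston| = rω|sinθ|·[1 + r cosθ/√(L² − r² sin²θ)].
With r = 0.0626 m, L = 0.1981 m, θ = 32.9°: the bracketed kinematic factor |dx/dθ| = 0.04316 m.
ω = v/|dx/dθ| = 5.84/0.04316 = 135.31 rad/s.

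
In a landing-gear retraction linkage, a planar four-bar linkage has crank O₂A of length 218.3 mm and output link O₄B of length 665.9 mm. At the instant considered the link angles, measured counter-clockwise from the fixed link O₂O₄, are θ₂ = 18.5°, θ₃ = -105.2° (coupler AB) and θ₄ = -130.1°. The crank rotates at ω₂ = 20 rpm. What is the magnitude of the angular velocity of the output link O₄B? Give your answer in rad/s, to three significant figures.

ω₂ = 2.094 rad/s (from 20 rpm).
Differentiating the loop-closure r₂e^{iθ₂}+r₃e^{iθ₃}=r₁+r₄e^{iθ₄} gives r₂ω₂e^{iθ₂}+r₃ω₃e^{iθ₃}=r₄ω₄e^{iθ₄}.
Eliminating the other unknown: ω₄ = r₂ω₂ sin(θ₂−θ₃) / [r₄ sin(θ₄−θ₃)].
Numerator sine = +0.83195; denominator sine = -0.42104.
Result = 0.2183·2.094·(+0.83195) / (0.6659·(-0.42104)) = -1.3567 rad/s; magnitude 1.3567 rad/s.

1.36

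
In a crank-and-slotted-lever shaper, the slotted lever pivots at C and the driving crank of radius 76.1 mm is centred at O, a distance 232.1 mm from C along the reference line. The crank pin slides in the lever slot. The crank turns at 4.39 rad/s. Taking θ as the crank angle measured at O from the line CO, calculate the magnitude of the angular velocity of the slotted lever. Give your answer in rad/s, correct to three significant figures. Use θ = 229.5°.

ω = 4.39 rad/s
Crank pin A relative to C: A = (d + r cosθ, r sinθ); lever angle φ = atan2(r sinθ, d + r cosθ).
Differentiating tanφ: φ̇ = rω(d cosθ + r)/(d² + r² + 2dr cosθ).
d² + r² + 2dr cosθ = |CA|² = 0.0367195 m²;  d cosθ + r = -0.074637 m.
|ω_lever| = |0.0761·4.39·-0.074637| / 0.0367195 = 0.67906 rad/s.

0.679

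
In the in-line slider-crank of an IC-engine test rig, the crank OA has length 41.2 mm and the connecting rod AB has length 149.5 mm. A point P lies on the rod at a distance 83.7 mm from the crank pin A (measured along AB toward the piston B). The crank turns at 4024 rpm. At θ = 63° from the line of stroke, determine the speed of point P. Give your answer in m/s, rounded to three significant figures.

ω = 421.4 rad/s.  Crank-pin speed |V_A| = rω = 17.361 m/s, perpendicular to OA.
Rod angle: sinφ = −(r/L) sinθ ⇒ φ = -14.214°; ω_rod = −rω cosθ/√(L²−r²sin²θ) = -54.387 rad/s.
V_P = V_A + ω_rod × AP, with AP = 0.0837 m along the rod.
Components: V_Px = −rω sinθ − a·ω_rod·sinφ = -16.587 m/s;  V_Py = rω cosθ + a·ω_rod·cosφ = +3.4691 m/s.
|V_P| = √(V_Px² + V_Py²) = 16.946 m/s.

16.9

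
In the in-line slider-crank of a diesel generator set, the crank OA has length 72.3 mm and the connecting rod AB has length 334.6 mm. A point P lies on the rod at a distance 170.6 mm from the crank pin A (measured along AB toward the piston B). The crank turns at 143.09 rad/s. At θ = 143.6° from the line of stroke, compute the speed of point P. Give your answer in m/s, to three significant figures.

ω = 143.1 rad/s.  Crank-pin speed |V_A| = rω = 10.345 m/s, perpendicular to OA.
Rod angle: sinφ = −(r/L) sinθ ⇒ φ = -7.367°; ω_rod = −rω cosθ/√(L²−r²sin²θ) = +25.093 rad/s.
V_P = V_A + ω_rod × AP, with AP = 0.1706 m along the rod.
Components: V_Px = −rω sinθ − a·ω_rod·sinφ = -5.5902 m/s;  V_Py = rω cosθ + a·ω_rod·cosφ = -4.0814 m/s.
|V_P| = √(V_Px² + V_Py²) = 6.9216 m/s.

6.92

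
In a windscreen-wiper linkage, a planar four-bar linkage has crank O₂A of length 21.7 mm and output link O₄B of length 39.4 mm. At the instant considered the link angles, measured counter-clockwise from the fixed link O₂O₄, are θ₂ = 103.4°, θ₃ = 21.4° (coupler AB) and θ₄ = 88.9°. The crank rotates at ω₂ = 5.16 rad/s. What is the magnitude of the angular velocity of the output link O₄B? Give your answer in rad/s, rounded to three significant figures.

3.05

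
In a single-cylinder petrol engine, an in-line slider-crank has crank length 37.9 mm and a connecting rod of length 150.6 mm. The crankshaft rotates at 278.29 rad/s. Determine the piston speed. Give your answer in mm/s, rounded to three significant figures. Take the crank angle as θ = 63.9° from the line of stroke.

10500

ω = 278.3 rad/s
For an in-line slider-crank, x = r cosθ + √(L² − r² sin²θ), so v = −rω sinθ·[1 + r cosθ/√(L² − r² sin²θ)].
With r = 0.0379 m, L = 0.1506 m, θ = 63.9°: √(L² − r² sin²θ) = 0.1467 m.
v = −0.0379·278.3·0.89803·[1 + 0.0379·0.43994/0.1467] = -10.548 m/s.
|v| = 10.548 m/s = 10548 mm/s.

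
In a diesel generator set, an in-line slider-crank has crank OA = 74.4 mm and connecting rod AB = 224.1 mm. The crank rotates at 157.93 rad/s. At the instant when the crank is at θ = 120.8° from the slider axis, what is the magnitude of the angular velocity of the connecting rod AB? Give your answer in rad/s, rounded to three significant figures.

ω = 157.9 rad/s
The rod makes angle φ with the slider axis where L sinφ = r sinθ; differentiating, L cosφ·φ̇ = r ω cosθ.
L cosφ = √(L² − r² sin²θ) = 0.21479 m.
|ω_rod| = r ω |cosθ| / √(L² − r² sin²θ) = 0.0744·157.9·0.51204/0.21479 = 28.01 rad/s.

28.0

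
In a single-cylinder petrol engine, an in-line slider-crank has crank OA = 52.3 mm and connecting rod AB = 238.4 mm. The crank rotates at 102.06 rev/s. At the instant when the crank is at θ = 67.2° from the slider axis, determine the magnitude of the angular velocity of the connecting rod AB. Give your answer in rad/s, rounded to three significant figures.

55.7

ω = 641.3 rad/s (converted from 102.06 rev/s).
The rod makes angle φ with the slider axis where L sinφ = r sinθ; differentiating, L cosφ·φ̇ = r ω cosθ.
L cosφ = √(L² − r² sin²θ) = 0.23347 m.
|ω_rod| = r ω |cosθ| / √(L² − r² sin²θ) = 0.0523·641.3·0.38752/0.23347 = 55.666 rad/s.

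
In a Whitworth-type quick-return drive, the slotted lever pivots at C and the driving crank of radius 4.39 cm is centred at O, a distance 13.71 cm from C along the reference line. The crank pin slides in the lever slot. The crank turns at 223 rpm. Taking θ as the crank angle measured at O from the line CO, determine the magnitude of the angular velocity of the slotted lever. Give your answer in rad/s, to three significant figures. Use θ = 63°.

ω = 23.35 rad/s (from 223 rpm).
Crank pin A relative to C: A = (d + r cosθ, r sinθ); lever angle φ = atan2(r sinθ, d + r cosθ).
Differentiating tanφ: φ̇ = rω(d cosθ + r)/(d² + r² + 2dr cosθ).
d² + r² + 2dr cosθ = |CA|² = 0.0261885 m²;  d cosθ + r = +0.10614 m.
|ω_lever| = |0.0439·23.35·+0.10614| / 0.0261885 = 4.155 rad/s.

4.16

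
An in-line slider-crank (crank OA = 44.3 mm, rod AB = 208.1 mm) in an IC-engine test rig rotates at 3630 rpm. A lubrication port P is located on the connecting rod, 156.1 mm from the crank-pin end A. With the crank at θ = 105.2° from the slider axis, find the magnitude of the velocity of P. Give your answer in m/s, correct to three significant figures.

15.6

ω = 380.1 rad/s.  Crank-pin speed |V_A| = rω = 16.84 m/s, perpendicular to OA.
Rod angle: sinφ = −(r/L) sinθ ⇒ φ = -11.855°; ω_rod = −rω cosθ/√(L²−r²sin²θ) = +21.679 rad/s.
V_P = V_A + ω_rod × AP, with AP = 0.1561 m along the rod.
Components: V_Px = −rω sinθ − a·ω_rod·sinφ = -15.556 m/s;  V_Py = rω cosθ + a·ω_rod·cosφ = -1.1033 m/s.
|V_P| = √(V_Px² + V_Py²) = 15.595 m/s.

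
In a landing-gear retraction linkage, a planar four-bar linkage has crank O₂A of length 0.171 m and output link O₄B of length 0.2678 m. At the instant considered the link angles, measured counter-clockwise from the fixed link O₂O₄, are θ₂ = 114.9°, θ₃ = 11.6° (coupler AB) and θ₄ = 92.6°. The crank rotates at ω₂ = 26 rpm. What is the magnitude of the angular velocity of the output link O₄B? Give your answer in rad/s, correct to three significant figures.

ω₂ = 2.723 rad/s (from 26 rpm).
Differentiating the loop-closure r₂e^{iθ₂}+r₃e^{iθ₃}=r₁+r₄e^{iθ₄} gives r₂ω₂e^{iθ₂}+r₃ω₃e^{iθ₃}=r₄ω₄e^{iθ₄}.
Eliminating the other unknown: ω₄ = r₂ω₂ sin(θ₂−θ₃) / [r₄ sin(θ₄−θ₃)].
Numerator sine = +0.97318; denominator sine = +0.98769.
Result = 0.171·2.723·(+0.97318) / (0.2678·(+0.98769)) = +1.713 rad/s; magnitude 1.713 rad/s.

1.71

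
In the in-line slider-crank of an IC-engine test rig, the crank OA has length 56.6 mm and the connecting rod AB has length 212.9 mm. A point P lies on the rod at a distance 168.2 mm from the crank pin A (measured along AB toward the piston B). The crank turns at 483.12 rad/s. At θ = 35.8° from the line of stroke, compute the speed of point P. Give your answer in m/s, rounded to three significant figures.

ω = 483.1 rad/s.  Crank-pin speed |V_A| = rω = 27.345 m/s, perpendicular to OA.
Rod angle: sinφ = −(r/L) sinθ ⇒ φ = -8.947°; ω_rod = −rω cosθ/√(L²−r²sin²θ) = -105.45 rad/s.
V_P = V_A + ω_rod × AP, with AP = 0.1682 m along the rod.
Components: V_Px = −rω sinθ − a·ω_rod·sinφ = -18.754 m/s;  V_Py = rω cosθ + a·ω_rod·cosφ = +4.6565 m/s.
|V_P| = √(V_Px² + V_Py²) = 19.323 m/s.

19.3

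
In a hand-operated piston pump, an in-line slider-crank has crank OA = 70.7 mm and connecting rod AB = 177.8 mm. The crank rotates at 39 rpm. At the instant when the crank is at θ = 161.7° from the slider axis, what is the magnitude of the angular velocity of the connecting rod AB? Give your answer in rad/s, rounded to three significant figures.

1.55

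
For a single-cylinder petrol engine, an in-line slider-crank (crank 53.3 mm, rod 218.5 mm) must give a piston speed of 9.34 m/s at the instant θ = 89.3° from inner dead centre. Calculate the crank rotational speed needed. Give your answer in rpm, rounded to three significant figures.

For an in-line slider-crank, |v_piston| = rω|sinθ|·[1 + r cosθ/√(L² − r² sin²θ)].
With r = 0.0533 m, L = 0.2185 m, θ = 89.3°: the bracketed kinematic factor |dx/dθ| = 0.05346 m.
ω = v/|dx/dθ| = 9.34/0.05346 = 174.71 rad/s.
N = 60ω/(2π) = 1668.4 rpm.

1670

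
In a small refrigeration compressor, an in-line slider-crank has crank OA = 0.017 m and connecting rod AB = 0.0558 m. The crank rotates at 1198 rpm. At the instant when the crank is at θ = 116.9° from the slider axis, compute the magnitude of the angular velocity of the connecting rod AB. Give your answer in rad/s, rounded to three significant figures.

ω = 125.5 rad/s (converted from 1198 rpm).
The rod makes angle φ with the slider axis where L sinφ = r sinθ; differentiating, L cosφ·φ̇ = r ω cosθ.
L cosφ = √(L² − r² sin²θ) = 0.053701 m.
|ω_rod| = r ω |cosθ| / √(L² − r² sin²θ) = 0.017·125.5·0.45243/0.053701 = 17.968 rad/s.

18.0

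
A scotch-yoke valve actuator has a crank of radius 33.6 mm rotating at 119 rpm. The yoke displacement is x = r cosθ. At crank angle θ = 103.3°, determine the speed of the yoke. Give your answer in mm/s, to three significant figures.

407

ω = 12.46 rad/s (from 119 rpm).
x = r cosθ ⇒ ẋ = −rω sinθ.
|v| = rω|sinθ| = 0.0336·12.46·|sin 103.3°| = 0.40748 m/s = 407.48 mm/s.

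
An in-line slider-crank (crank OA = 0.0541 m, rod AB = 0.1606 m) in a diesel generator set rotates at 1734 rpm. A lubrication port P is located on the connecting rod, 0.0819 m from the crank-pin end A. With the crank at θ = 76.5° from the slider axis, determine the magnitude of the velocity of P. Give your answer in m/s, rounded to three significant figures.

10.0

ω = 181.6 rad/s.  Crank-pin speed |V_A| = rω = 9.8237 m/s, perpendicular to OA.
Rod angle: sinφ = −(r/L) sinθ ⇒ φ = -19.120°; ω_rod = −rω cosθ/√(L²−r²sin²θ) = -15.113 rad/s.
V_P = V_A + ω_rod × AP, with AP = 0.0819 m along the rod.
Components: V_Px = −rω sinθ − a·ω_rod·sinφ = -9.9577 m/s;  V_Py = rω cosθ + a·ω_rod·cosφ = +1.1238 m/s.
|V_P| = √(V_Px² + V_Py²) = 10.021 m/s.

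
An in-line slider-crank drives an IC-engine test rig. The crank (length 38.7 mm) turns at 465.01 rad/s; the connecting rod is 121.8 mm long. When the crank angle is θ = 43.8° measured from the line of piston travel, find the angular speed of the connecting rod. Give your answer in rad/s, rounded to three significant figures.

109

ω = 465 rad/s
The rod makes angle φ with the slider axis where L sinφ = r sinθ; differentiating, L cosφ·φ̇ = r ω cosθ.
L cosφ = √(L² − r² sin²θ) = 0.11882 m.
|ω_rod| = r ω |cosθ| / √(L² − r² sin²θ) = 0.0387·465·0.72176/0.11882 = 109.32 rad/s.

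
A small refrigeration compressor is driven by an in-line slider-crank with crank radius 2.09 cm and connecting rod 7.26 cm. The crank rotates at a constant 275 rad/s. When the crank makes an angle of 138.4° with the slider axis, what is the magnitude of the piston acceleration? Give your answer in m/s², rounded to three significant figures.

1120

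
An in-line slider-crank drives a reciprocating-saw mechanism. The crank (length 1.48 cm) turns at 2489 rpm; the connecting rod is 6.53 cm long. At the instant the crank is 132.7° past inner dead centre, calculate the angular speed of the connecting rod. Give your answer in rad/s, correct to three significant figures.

40.6

ω = 260.6 rad/s (converted from 2489 rpm).
The rod makes angle φ with the slider axis where L sinφ = r sinθ; differentiating, L cosφ·φ̇ = r ω cosθ.
L cosφ = √(L² − r² sin²θ) = 0.064388 m.
|ω_rod| = r ω |cosθ| / √(L² − r² sin²θ) = 0.0148·260.6·0.67816/0.064388 = 40.63 rad/s.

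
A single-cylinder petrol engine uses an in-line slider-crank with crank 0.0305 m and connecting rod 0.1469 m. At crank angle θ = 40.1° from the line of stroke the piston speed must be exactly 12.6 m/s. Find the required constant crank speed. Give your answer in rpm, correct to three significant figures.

5280

For an in-line slider-crank, |v_piston| = rω|sinθ|·[1 + r cosθ/√(L² − r² sin²θ)].
With r = 0.0305 m, L = 0.1469 m, θ = 40.1°: the bracketed kinematic factor |dx/dθ| = 0.022794 m.
ω = v/|dx/dθ| = 12.6/0.022794 = 552.77 rad/s.
N = 60ω/(2π) = 5278.6 rpm.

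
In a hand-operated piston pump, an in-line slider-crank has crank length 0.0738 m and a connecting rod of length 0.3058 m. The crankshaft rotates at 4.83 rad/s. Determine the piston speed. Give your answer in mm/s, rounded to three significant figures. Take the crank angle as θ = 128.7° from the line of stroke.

235

ω = 4.83 rad/s
For an in-line slider-crank, x = r cosθ + √(L² − r² sin²θ), so v = −rω sinθ·[1 + r cosθ/√(L² − r² sin²θ)].
With r = 0.0738 m, L = 0.3058 m, θ = 128.7°: √(L² − r² sin²θ) = 0.30033 m.
v = −0.0738·4.83·0.78043·[1 + 0.0738·-0.62524/0.30033] = -0.23545 m/s.
|v| = 0.23545 m/s = 235.45 mm/s.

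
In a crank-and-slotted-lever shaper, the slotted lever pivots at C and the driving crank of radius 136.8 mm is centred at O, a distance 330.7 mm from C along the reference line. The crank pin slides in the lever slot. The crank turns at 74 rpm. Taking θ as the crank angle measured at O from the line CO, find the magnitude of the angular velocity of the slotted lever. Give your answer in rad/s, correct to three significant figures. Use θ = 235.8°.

ω = 7.749 rad/s (from 74 rpm).
Crank pin A relative to C: A = (d + r cosθ, r sinθ); lever angle φ = atan2(r sinθ, d + r cosθ).
Differentiating tanφ: φ̇ = rω(d cosθ + r)/(d² + r² + 2dr cosθ).
d² + r² + 2dr cosθ = |CA|² = 0.0772197 m²;  d cosθ + r = -0.049081 m.
|ω_lever| = |0.1368·7.749·-0.049081| / 0.0772197 = 0.6738 rad/s.

0.674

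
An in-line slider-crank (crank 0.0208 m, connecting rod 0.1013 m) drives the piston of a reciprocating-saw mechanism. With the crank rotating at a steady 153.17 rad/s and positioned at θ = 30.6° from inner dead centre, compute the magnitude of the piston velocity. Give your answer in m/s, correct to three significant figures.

ω = 153.2 rad/s
For an in-line slider-crank, x = r cosθ + √(L² − r² sin²θ), so v = −rω sinθ·[1 + r cosθ/√(L² − r² sin²θ)].
With r = 0.0208 m, L = 0.1013 m, θ = 30.6°: √(L² − r² sin²θ) = 0.10075 m.
v = −0.0208·153.2·0.50904·[1 + 0.0208·0.86074/0.10075] = -1.91 m/s.
|v| = 1.91 m/s.

1.91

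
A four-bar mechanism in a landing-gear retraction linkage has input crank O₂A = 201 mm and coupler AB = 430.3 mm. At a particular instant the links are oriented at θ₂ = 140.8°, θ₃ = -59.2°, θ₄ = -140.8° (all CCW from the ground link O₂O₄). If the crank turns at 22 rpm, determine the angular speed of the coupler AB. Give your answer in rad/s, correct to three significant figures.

1.07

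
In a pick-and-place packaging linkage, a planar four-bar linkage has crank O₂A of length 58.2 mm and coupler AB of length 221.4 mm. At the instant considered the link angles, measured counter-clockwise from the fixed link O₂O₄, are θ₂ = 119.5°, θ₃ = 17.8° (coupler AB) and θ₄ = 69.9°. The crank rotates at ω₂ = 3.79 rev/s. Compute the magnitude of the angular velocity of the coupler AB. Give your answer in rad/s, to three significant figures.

6.04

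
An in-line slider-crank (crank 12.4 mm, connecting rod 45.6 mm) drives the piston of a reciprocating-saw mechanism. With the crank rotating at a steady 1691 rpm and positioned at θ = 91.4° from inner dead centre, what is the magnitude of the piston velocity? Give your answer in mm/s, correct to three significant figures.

ω = 2π·1691/60 = 177.1 rad/s
For an in-line slider-crank, x = r cosθ + √(L² − r² sin²θ), so v = −rω sinθ·[1 + r cosθ/√(L² − r² sin²θ)].
With r = 0.0124 m, L = 0.0456 m, θ = 91.4°: √(L² − r² sin²θ) = 0.043883 m.
v = −0.0124·177.1·0.99970·[1 + 0.0124·-0.02443/0.043883] = -2.18 m/s.
|v| = 2.18 m/s = 2180 mm/s.

2180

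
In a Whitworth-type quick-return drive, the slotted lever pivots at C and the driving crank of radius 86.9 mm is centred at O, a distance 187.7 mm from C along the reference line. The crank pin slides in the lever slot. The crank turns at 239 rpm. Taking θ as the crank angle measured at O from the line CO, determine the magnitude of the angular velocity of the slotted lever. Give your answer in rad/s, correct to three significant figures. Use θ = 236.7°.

ω = 25.03 rad/s (from 239 rpm).
Crank pin A relative to C: A = (d + r cosθ, r sinθ); lever angle φ = atan2(r sinθ, d + r cosθ).
Differentiating tanφ: φ̇ = rω(d cosθ + r)/(d² + r² + 2dr cosθ).
d² + r² + 2dr cosθ = |CA|² = 0.0248725 m²;  d cosθ + r = -0.016152 m.
|ω_lever| = |0.0869·25.03·-0.016152| / 0.0248725 = 1.4123 rad/s.

1.41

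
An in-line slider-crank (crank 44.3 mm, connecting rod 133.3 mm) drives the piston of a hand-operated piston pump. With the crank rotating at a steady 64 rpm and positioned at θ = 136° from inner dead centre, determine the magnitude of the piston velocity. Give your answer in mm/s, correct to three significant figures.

ω = 2π·64/60 = 6.702 rad/s
For an in-line slider-crank, x = r cosθ + √(L² − r² sin²θ), so v = −rω sinθ·[1 + r cosθ/√(L² − r² sin²θ)].
With r = 0.0443 m, L = 0.1333 m, θ = 136°: √(L² − r² sin²θ) = 0.1297 m.
v = −0.0443·6.702·0.69466·[1 + 0.0443·-0.71934/0.1297] = -0.15557 m/s.
|v| = 0.15557 m/s = 155.57 mm/s.

156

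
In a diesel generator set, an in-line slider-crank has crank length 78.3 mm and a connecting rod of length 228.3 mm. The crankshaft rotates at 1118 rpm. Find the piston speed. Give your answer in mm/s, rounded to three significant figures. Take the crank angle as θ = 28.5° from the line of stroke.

ω = 2π·1118/60 = 117.1 rad/s
For an in-line slider-crank, x = r cosθ + √(L² − r² sin²θ), so v = −rω sinθ·[1 + r cosθ/√(L² − r² sin²θ)].
With r = 0.0783 m, L = 0.2283 m, θ = 28.5°: √(L² − r² sin²θ) = 0.22522 m.
v = −0.0783·117.1·0.47716·[1 + 0.0783·0.87882/0.22522] = -5.7106 m/s.
|v| = 5.7106 m/s = 5710.6 mm/s.

5710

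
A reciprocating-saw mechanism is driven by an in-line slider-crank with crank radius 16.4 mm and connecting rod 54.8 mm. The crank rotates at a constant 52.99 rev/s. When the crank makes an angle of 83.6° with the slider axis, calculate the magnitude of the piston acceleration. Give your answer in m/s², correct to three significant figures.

352

ω = 2π·53 = 332.9 rad/s
x(θ) = r cosθ + √(L² − r² sin²θ); with ω constant, a = ω²·d²x/dθ².
d²x/dθ² = −r cosθ − r²(cos2θ)/√u − r⁴ sin²2θ/(4u^{3/2}),  u = L² − r² sin²θ = 0.00273742 m².
Substituting r = 0.0164 m, L = 0.0548 m, θ = 83.6°: d²x/dθ² = +0.0031786 m.
a = ω²·d²x/dθ² = (332.9)²·(+0.0031786) = +352.36 m/s²;  |a| = 352.36 m/s².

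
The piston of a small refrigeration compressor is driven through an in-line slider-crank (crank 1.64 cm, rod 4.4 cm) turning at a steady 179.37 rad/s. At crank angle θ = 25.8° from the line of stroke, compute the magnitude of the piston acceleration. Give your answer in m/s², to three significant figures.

603

ω = 179.4 rad/s
x(θ) = r cosθ + √(L² − r² sin²θ); with ω constant, a = ω²·d²x/dθ².
d²x/dθ² = −r cosθ − r²(cos2θ)/√u − r⁴ sin²2θ/(4u^{3/2}),  u = L² − r² sin²θ = 0.00188505 m².
Substituting r = 0.0164 m, L = 0.044 m, θ = 25.8°: d²x/dθ² = -0.018749 m.
a = ω²·d²x/dθ² = (179.4)²·(-0.018749) = -603.22 m/s²;  |a| = 603.22 m/s².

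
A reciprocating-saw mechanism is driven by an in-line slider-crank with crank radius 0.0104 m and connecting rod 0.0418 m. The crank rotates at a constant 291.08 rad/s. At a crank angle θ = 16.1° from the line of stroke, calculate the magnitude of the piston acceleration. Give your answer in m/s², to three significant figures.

1030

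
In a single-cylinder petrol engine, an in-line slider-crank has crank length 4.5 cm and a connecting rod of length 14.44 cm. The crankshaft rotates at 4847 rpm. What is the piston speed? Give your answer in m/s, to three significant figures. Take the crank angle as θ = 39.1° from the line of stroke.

ω = 2π·4847/60 = 507.6 rad/s
For an in-line slider-crank, x = r cosθ + √(L² − r² sin²θ), so v = −rω sinθ·[1 + r cosθ/√(L² − r² sin²θ)].
With r = 0.045 m, L = 0.1444 m, θ = 39.1°: √(L² − r² sin²θ) = 0.14158 m.
v = −0.045·507.6·0.63068·[1 + 0.045·0.77605/0.14158] = -17.958 m/s.
|v| = 17.958 m/s.

18.0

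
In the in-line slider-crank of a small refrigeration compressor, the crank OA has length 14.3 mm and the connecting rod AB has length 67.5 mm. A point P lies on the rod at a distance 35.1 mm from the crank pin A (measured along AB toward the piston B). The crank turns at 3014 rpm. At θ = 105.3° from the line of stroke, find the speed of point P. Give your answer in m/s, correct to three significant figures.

ω = 315.6 rad/s.  Crank-pin speed |V_A| = rω = 4.5134 m/s, perpendicular to OA.
Rod angle: sinφ = −(r/L) sinθ ⇒ φ = -11.791°; ω_rod = −rω cosθ/√(L²−r²sin²θ) = +18.024 rad/s.
V_P = V_A + ω_rod × AP, with AP = 0.0351 m along the rod.
Components: V_Px = −rω sinθ − a·ω_rod·sinφ = -4.2242 m/s;  V_Py = rω cosθ + a·ω_rod·cosφ = -0.57167 m/s.
|V_P| = √(V_Px² + V_Py²) = 4.2627 m/s.

4.26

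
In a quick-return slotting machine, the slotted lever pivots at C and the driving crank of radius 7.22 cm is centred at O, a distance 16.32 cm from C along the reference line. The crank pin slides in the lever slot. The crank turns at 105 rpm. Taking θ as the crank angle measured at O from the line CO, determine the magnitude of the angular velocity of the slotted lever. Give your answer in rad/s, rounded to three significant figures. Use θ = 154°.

5.54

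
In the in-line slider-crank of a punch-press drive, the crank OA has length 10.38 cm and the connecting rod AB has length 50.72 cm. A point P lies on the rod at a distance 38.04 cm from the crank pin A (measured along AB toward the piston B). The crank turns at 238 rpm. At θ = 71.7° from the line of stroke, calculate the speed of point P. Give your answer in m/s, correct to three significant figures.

ω = 24.92 rad/s.  Crank-pin speed |V_A| = rω = 2.587 m/s, perpendicular to OA.
Rod angle: sinφ = −(r/L) sinθ ⇒ φ = -11.204°; ω_rod = −rω cosθ/√(L²−r²sin²θ) = -1.6327 rad/s.
V_P = V_A + ω_rod × AP, with AP = 0.3804 m along the rod.
Components: V_Px = −rω sinθ − a·ω_rod·sinφ = -2.5769 m/s;  V_Py = rω cosθ + a·ω_rod·cosφ = +0.20308 m/s.
|V_P| = √(V_Px² + V_Py²) = 2.5849 m/s.

2.58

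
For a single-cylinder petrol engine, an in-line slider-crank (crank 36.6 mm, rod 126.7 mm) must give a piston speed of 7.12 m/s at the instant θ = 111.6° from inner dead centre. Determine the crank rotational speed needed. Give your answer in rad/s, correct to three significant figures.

235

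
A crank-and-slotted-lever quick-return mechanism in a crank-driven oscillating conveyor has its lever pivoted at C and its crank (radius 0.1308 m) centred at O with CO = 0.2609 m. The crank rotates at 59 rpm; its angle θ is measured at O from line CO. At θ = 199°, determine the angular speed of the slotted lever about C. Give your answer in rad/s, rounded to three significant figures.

4.54

ω = 6.178 rad/s (from 59 rpm).
Crank pin A relative to C: A = (d + r cosθ, r sinθ); lever angle φ = atan2(r sinθ, d + r cosθ).
Differentiating tanφ: φ̇ = rω(d cosθ + r)/(d² + r² + 2dr cosθ).
d² + r² + 2dr cosθ = |CA|² = 0.0206444 m²;  d cosθ + r = -0.11589 m.
|ω_lever| = |0.1308·6.178·-0.11589| / 0.0206444 = 4.5364 rad/s.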